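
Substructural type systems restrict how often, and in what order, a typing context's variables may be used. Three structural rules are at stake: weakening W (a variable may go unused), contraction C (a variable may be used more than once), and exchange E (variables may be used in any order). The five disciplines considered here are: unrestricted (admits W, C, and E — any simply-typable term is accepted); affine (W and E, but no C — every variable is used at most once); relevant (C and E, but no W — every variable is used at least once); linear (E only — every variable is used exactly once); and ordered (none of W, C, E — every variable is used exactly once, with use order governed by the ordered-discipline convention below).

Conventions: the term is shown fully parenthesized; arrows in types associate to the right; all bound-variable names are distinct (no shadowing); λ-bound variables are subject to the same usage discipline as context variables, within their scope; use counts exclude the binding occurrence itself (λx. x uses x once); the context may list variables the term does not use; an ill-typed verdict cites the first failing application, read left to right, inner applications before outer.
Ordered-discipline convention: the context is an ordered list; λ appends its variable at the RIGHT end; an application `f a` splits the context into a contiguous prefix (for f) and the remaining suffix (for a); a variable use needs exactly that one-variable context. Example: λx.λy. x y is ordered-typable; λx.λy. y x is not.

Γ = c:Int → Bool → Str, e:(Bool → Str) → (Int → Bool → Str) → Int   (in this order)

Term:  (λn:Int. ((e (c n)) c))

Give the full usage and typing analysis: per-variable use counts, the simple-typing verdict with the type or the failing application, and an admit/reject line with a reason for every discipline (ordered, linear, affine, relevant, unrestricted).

usage: c: 2×; e: 1×; n [bound]: 1×
left-to-right use order: e, c, n, c
typing: ✓ — Int → Int
ordered: ✗, repeated use of c ×2
linear: ✗, repeated use of c ×2
affine: ✗, repeated use of c ×2
relevant: ✓, every one of c, e, n appears
unrestricted: ✓, well-typed at Int → Int; no restrictions here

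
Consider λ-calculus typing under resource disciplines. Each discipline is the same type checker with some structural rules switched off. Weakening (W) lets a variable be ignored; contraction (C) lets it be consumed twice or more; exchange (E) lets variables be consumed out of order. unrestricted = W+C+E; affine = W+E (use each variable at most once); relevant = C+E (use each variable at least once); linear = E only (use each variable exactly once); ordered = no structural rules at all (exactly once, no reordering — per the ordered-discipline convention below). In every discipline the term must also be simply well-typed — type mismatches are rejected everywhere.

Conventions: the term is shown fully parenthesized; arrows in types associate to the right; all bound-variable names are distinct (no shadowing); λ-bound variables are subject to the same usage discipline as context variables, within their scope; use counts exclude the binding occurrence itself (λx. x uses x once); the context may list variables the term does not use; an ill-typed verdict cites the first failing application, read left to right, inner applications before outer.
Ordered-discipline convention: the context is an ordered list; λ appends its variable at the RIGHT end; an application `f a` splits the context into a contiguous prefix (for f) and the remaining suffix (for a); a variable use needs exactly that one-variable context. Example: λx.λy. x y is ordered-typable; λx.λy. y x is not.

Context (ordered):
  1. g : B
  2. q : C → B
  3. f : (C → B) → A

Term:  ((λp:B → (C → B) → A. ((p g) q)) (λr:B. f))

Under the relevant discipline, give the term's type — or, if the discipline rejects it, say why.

not well-typed under relevant — needs weakening: r unused
use counts: g ×1; q ×1; f ×1; p [bound] ×1; r [bound] ×0
use order (left to right): p, g, q, f
typing: the term checks, with type A
across the five disciplines: ordered ✗; linear ✗; affine ✓; relevant ✗; unrestricted ✓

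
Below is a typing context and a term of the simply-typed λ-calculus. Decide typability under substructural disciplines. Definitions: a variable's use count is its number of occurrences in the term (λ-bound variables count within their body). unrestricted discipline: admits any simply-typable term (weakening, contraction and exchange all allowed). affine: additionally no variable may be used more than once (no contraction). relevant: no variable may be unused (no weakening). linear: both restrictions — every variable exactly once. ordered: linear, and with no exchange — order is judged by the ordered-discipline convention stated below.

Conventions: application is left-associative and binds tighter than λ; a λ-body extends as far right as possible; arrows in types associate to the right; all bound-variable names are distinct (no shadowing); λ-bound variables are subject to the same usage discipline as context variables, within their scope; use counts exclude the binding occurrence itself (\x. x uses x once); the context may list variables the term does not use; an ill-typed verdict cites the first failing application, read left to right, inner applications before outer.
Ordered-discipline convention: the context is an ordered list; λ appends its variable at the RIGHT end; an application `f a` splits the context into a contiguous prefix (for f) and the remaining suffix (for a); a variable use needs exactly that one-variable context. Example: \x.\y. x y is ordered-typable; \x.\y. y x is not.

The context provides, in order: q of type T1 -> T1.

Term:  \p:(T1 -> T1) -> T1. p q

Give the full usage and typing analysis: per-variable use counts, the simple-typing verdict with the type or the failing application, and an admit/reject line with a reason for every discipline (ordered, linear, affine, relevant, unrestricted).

use counts: q: 1×; p (λ-bound): 1×
left-to-right use order: p, q
typing: ✓ — ((T1 -> T1) -> T1) -> T1
ordered ✗ (use order p, q needs exchange)
linear ✓ (exactly-once usage across q, p)
affine ✓ (none of q, p used more than once)
relevant ✓ (at least one use each (q, p))
unrestricted ✓ (type-checks (((T1 -> T1) -> T1) -> T1) and nothing is barred)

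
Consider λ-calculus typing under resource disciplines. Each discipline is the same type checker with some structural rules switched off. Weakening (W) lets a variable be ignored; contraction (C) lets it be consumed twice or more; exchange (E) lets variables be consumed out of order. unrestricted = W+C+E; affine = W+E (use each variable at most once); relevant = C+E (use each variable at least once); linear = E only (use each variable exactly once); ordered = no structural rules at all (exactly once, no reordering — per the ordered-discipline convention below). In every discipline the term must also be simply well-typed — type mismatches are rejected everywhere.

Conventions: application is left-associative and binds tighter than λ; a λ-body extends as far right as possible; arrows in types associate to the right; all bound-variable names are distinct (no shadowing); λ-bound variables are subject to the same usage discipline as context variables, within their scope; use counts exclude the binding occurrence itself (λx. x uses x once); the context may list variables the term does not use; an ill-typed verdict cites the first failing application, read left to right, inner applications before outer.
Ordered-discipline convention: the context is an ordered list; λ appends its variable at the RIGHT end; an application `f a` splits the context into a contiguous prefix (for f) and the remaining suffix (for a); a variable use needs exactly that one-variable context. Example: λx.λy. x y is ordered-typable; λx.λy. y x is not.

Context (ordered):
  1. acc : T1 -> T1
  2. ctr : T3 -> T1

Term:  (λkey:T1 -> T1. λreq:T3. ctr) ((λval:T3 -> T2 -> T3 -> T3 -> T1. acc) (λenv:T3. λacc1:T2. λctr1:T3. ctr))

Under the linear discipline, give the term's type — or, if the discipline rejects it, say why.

not well-typed under linear — ctr ×2 used more than once (contraction); needs weakening: key, req, val, env, acc1, ctr1 unused
usage: acc: 1×; ctr: 2×; key (λ-bound): 0×; req (λ-bound): 0×; val (λ-bound): 0×; env (λ-bound): 0×; acc1 (λ-bound): 0×; ctr1 (λ-bound): 0×
use order (left to right): ctr, acc, ctr
typing: well-typed — term : T3 -> T3 -> T1
across the five disciplines: ordered ✗ · linear ✗ · affine ✗ · relevant ✗ · unrestricted ✓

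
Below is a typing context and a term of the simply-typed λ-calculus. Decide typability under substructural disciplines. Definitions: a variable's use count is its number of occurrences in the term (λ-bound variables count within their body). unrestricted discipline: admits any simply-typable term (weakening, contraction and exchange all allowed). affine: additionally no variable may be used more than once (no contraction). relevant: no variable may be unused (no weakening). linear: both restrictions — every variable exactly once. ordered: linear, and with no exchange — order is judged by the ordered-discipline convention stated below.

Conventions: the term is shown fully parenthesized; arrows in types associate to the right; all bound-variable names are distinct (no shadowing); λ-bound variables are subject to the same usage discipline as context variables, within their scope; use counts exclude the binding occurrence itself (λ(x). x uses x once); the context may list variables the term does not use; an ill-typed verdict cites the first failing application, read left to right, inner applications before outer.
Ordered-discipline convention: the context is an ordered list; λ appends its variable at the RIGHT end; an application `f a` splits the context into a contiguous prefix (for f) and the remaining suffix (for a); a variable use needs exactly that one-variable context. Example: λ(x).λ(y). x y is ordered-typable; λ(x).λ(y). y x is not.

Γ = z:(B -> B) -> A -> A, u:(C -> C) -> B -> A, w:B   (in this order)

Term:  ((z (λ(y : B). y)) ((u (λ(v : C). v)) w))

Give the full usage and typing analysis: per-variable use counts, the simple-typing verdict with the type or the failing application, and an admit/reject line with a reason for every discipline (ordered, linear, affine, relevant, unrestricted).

use counts: z: 1, u: 1, w: 1, y (bound): 1, v (bound): 1
left-to-right use order: z, y, u, v, w
typing: the term checks, with type A
ordered: ✓, one use each (z, u, w, y, v); ordered split holds
linear: ✓, each of z, u, w, y, v used exactly once
affine: ✓, z, u, w, y, v: no repeats, contraction unneeded
relevant: ✓, every one of z, u, w, y, v appears
unrestricted: ✓, type-checks (A) and nothing is barred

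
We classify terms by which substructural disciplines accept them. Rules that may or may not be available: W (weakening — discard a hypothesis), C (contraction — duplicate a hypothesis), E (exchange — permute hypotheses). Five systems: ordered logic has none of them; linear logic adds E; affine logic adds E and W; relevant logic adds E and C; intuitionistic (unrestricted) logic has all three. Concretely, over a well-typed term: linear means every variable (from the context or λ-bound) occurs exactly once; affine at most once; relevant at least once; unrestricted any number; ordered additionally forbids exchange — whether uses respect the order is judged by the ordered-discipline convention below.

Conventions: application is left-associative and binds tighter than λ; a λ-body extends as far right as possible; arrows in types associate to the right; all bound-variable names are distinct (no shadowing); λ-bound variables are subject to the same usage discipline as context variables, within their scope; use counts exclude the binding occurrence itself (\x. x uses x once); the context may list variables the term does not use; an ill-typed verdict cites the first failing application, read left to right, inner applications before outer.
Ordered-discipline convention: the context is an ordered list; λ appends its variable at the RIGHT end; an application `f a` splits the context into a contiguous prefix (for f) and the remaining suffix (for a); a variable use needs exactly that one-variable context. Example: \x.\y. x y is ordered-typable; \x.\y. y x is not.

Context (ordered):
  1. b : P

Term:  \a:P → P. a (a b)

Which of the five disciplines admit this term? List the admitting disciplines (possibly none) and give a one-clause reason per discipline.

admitted by: relevant, unrestricted
variable uses: b=1; a (bound)=2
uses in reading order: a, a, b
typing: well-typed at (P → P) → P
ordered: ✗, needs contraction — a ×2
linear: ✗, needs contraction — a ×2
affine: ✗, needs contraction — a ×2
relevant: ✓, every one of b, a appears
unrestricted: ✓, simply typable at (P → P) → P; W, C, E all held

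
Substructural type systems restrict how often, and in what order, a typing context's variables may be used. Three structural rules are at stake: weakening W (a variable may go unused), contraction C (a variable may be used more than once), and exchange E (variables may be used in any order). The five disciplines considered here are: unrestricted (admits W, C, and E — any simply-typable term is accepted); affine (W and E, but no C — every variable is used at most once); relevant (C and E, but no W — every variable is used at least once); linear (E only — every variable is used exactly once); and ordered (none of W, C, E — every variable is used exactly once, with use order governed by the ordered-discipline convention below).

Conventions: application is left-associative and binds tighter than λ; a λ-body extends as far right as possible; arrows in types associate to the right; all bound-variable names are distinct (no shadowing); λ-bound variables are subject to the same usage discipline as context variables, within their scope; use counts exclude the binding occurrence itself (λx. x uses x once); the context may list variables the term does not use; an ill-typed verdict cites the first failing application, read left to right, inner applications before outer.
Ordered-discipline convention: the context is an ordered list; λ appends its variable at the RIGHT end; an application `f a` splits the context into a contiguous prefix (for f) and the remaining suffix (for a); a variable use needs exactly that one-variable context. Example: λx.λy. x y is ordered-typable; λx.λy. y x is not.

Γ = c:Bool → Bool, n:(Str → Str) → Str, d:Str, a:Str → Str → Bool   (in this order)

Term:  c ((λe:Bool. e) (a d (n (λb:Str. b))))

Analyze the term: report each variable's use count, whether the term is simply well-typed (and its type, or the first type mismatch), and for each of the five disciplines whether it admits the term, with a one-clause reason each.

counts: c=1, n=1, d=1, a=1, e (bound)=1, b (bound)=1
uses in reading order: c, e, a, d, n, b
typing: ✓ — Bool
ordered ✗ (needs exchange: uses follow c, e, a, d, n, b)
linear ✓ (c, n, d, a, e, b: one use apiece)
affine ✓ (at most one use each (c, n, d, a, e, b))
relevant ✓ (none of c, n, d, a, e, b goes unused)
unrestricted ✓ (typability at Bool is all that's needed)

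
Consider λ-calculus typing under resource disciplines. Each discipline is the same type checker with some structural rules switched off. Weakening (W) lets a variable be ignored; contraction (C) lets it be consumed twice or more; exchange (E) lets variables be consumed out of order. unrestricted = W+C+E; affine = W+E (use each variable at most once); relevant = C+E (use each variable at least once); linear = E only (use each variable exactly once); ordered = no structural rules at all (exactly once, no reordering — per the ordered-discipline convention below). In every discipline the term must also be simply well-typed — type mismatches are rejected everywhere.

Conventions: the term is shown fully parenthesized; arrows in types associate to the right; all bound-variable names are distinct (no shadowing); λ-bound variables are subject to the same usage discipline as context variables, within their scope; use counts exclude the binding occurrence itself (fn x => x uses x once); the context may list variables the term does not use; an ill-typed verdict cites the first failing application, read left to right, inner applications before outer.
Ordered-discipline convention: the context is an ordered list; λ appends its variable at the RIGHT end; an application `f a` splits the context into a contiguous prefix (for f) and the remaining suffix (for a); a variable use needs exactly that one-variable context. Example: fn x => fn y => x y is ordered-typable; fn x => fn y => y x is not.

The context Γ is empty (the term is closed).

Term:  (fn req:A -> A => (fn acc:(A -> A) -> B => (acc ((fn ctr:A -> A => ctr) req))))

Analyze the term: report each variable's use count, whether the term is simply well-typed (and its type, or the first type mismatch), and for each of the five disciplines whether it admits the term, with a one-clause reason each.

counts: req (bound): 1×, acc (bound): 1×, ctr (bound): 1×
use order (left to right): acc, ctr, req
typing: well-typed — term : (A -> A) -> ((A -> A) -> B) -> B
ordered: ✗, use order acc, ctr, req needs exchange
linear: ✓, each of req, acc, ctr used exactly once
affine: ✓, none of req, acc, ctr used more than once
relevant: ✓, at least one use each (req, acc, ctr)
unrestricted: ✓, typability at (A -> A) -> ((A -> A) -> B) -> B is all that's needed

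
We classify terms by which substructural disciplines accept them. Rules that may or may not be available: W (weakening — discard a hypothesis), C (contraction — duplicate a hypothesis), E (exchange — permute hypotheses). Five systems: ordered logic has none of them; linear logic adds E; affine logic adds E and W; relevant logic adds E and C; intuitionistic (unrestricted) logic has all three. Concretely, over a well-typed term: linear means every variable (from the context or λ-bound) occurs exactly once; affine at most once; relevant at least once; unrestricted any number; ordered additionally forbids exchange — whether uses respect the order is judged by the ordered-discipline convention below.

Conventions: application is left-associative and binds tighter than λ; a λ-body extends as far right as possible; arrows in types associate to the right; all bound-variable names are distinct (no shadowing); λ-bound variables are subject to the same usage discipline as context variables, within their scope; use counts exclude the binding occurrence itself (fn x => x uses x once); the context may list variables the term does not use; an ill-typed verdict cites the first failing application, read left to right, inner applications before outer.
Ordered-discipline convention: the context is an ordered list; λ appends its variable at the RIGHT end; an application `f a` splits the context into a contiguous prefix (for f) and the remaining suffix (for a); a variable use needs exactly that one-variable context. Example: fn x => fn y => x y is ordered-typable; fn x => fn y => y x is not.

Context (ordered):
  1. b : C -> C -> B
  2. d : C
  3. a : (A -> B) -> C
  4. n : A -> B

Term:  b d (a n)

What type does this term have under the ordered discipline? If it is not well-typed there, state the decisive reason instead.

term : B
use counts: b ×1, d ×1, a ×1, n ×1
left-to-right use order: b, d, a, n
typing: well-typed at B
all disciplines: ordered ✓, linear ✓, affine ✓, relevant ✓, unrestricted ✓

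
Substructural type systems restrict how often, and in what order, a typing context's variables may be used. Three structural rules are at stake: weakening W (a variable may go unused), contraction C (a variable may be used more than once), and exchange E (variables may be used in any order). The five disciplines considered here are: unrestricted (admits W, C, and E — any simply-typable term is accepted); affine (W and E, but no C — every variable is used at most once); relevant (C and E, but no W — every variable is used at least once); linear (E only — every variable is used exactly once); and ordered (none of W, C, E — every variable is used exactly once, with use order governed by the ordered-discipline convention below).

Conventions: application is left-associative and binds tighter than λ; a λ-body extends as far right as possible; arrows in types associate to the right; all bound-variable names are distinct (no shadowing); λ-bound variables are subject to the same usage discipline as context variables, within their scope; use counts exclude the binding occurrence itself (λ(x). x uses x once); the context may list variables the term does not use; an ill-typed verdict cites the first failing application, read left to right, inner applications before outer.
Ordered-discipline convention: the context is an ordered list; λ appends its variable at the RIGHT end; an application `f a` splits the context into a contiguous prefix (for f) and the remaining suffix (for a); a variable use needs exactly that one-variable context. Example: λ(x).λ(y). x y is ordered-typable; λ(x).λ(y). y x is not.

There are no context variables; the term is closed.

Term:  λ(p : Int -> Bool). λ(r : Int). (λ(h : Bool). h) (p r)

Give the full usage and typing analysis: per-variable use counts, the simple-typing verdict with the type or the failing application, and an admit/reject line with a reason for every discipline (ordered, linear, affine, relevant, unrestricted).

counts: p (bound): 1×; r (bound): 1×; h (bound): 1×
left-to-right use order: h, p, r
typing: well-typed at (Int -> Bool) -> Int -> Bool
ordered ✓ (one use each (p, r, h); ordered split holds)
linear ✓ (exactly-once usage across p, r, h)
affine ✓ (p, r, h: no repeats, contraction unneeded)
relevant ✓ (at least one use each (p, r, h))
unrestricted ✓ (well-typed at (Int -> Bool) -> Int -> Bool; no restrictions here)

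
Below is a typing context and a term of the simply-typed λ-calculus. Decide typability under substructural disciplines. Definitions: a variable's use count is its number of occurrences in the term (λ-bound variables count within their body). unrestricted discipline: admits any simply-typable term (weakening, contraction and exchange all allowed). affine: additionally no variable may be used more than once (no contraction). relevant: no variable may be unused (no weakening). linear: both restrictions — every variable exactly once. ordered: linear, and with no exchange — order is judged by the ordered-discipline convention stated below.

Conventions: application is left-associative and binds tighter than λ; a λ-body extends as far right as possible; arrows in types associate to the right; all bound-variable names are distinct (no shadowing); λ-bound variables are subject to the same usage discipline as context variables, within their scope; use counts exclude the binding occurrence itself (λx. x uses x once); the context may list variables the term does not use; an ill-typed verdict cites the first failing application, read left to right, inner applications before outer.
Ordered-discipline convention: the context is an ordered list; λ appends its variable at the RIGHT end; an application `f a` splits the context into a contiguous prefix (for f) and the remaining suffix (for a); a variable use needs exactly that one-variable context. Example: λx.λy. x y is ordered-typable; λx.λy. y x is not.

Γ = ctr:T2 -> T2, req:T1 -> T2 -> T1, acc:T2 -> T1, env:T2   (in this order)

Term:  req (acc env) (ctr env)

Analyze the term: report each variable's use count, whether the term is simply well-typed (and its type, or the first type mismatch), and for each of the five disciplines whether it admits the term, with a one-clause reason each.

usage: ctr ×1; req ×1; acc ×1; env ×2
uses in reading order: req, acc, env, ctr, env
typing: the term checks, with type T1
ordered ✗ (uses contraction: env ×2)
linear ✗ (uses contraction: env ×2)
affine ✗ (uses contraction: env ×2)
relevant ✓ (every one of ctr, req, acc, env appears)
unrestricted ✓ (well-typed at T1; no restrictions here)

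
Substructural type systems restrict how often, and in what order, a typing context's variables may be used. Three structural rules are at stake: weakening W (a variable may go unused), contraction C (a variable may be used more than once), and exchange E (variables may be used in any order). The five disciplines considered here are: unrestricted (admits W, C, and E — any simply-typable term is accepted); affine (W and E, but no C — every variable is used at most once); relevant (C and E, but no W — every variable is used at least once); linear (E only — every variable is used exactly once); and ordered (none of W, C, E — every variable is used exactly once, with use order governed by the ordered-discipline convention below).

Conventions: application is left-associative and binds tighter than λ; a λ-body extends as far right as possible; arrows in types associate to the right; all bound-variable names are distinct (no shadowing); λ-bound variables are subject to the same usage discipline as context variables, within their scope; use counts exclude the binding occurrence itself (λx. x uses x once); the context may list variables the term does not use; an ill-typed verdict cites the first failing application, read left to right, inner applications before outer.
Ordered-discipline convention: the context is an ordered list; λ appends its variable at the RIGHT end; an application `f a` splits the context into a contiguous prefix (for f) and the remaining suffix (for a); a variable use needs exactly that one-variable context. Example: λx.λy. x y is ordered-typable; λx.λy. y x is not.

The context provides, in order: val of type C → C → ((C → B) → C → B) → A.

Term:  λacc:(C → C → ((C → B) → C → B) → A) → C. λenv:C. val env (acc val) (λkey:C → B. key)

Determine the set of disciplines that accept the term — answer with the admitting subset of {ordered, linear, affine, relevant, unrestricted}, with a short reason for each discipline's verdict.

admitting disciplines: relevant, unrestricted
counts: val=2; acc (bound)=1; env (bound)=1; key (bound)=1
uses in reading order: val, env, acc, val, key
typing: ✓ — ((C → C → ((C → B) → C → B) → A) → C) → C → A
ordered: ✗, repeated use of val ×2
linear: ✗, repeated use of val ×2
affine: ✗, repeated use of val ×2
relevant: ✓, every one of val, acc, env, key appears
unrestricted: ✓, type-checks (((C → C → ((C → B) → C → B) → A) → C) → C → A) and nothing is barred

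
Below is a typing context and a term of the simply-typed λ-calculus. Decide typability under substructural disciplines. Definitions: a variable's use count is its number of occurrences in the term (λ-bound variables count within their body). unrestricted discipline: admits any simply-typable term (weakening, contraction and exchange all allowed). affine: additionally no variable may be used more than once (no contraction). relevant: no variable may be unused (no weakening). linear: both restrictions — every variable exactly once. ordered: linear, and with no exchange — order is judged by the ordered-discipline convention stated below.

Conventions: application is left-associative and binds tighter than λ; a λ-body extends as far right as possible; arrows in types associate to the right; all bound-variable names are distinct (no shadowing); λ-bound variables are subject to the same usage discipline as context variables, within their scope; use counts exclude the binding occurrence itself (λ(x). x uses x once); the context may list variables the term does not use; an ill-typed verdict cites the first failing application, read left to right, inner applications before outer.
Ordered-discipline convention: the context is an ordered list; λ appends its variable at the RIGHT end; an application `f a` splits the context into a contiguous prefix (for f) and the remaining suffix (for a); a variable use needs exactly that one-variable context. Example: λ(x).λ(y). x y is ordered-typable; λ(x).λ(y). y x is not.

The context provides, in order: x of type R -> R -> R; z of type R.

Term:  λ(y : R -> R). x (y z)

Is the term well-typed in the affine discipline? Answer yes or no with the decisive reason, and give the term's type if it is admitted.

yes — x, z, y: no repeats, contraction unneeded; term : (R -> R) -> R -> R
use counts: x ×1; z ×1; y (λ-bound) ×1
left-to-right use order: x, y, z
typing: well-typed — term : (R -> R) -> R -> R
per-discipline verdicts: ordered ✗; linear ✓; affine ✓; relevant ✓; unrestricted ✓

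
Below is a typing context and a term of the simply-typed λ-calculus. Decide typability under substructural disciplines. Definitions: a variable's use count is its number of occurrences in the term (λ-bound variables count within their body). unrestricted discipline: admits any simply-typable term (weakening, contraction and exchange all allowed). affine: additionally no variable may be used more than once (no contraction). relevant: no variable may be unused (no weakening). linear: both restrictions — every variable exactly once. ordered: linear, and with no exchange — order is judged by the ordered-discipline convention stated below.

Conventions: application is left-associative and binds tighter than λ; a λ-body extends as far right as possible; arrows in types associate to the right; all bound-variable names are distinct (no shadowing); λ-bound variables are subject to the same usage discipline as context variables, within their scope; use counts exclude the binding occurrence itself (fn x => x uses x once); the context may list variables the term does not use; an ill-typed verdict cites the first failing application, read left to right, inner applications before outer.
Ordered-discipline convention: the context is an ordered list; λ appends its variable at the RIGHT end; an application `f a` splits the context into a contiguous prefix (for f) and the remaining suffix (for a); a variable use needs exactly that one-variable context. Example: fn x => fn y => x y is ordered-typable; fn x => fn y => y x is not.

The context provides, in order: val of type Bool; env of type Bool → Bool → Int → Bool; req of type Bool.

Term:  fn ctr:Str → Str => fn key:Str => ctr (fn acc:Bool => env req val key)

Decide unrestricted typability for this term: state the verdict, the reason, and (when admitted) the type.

no — fails simple typing
use counts: val=1; env=1; req=1; ctr (λ-bound)=1; key (λ-bound)=1; acc (λ-bound)=0
left-to-right use order: ctr, env, req, val, key
typing: ill-typed: an argument Str mismatches the expected Int
summary: ordered ✗; linear ✗; affine ✗; relevant ✗; unrestricted ✗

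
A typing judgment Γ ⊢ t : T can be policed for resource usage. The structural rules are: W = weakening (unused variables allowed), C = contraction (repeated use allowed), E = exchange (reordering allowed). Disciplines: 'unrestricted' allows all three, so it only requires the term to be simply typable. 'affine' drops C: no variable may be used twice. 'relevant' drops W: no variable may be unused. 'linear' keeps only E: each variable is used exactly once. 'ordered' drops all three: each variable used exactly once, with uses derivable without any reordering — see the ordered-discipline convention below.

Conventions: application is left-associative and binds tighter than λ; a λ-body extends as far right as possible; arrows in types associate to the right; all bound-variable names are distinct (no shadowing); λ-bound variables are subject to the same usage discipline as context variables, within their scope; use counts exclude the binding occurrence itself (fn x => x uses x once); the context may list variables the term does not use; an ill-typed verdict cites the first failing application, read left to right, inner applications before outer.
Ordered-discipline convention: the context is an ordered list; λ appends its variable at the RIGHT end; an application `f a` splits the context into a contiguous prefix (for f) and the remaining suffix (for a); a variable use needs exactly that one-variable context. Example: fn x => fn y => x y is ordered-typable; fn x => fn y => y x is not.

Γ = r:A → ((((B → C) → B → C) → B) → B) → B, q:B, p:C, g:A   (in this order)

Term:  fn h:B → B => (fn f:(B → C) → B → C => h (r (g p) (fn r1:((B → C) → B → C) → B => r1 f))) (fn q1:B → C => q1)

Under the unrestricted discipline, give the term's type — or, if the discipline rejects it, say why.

not well-typed under unrestricted — the type mismatch rejects it
counts: r ×1, q ×0, p ×1, g ×1, h [bound] ×1, f [bound] ×1, r1 [bound] ×1, q1 [bound] ×1
use order (left to right): h, r, g, p, r1, f, q1
typing: ill-typed: non-function type A applied to an argument
all disciplines: ordered ✗ · linear ✗ · affine ✗ · relevant ✗ · unrestricted ✗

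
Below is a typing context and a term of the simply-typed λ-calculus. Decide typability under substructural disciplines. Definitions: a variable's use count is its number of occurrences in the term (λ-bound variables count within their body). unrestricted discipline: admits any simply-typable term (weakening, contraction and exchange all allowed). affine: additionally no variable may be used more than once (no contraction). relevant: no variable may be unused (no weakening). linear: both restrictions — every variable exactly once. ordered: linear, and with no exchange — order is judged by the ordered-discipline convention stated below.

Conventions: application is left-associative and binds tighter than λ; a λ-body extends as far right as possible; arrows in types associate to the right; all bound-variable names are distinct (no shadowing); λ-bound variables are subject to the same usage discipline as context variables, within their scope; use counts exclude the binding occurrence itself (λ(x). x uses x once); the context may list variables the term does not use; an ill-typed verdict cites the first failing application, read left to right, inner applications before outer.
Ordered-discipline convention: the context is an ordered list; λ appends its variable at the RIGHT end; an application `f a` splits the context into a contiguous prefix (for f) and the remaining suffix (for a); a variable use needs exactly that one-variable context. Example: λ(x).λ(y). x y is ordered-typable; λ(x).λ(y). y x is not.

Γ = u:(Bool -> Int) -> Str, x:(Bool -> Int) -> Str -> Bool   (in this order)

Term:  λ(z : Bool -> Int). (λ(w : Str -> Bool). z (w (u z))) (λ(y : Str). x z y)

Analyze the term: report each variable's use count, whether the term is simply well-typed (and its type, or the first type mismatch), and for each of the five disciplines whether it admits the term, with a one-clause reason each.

counts: u: 1; x: 1; z (λ-bound): 3; w (λ-bound): 1; y (λ-bound): 1
use order (left to right): z, w, u, z, x, z, y
typing: the term checks, with type (Bool -> Int) -> Int
ordered: ✗, uses contraction: z ×3
linear: ✗, uses contraction: z ×3
affine: ✗, uses contraction: z ×3
relevant: ✓, none of u, x, z, w, y goes unused
unrestricted: ✓, typability at (Bool -> Int) -> Int is all that's needed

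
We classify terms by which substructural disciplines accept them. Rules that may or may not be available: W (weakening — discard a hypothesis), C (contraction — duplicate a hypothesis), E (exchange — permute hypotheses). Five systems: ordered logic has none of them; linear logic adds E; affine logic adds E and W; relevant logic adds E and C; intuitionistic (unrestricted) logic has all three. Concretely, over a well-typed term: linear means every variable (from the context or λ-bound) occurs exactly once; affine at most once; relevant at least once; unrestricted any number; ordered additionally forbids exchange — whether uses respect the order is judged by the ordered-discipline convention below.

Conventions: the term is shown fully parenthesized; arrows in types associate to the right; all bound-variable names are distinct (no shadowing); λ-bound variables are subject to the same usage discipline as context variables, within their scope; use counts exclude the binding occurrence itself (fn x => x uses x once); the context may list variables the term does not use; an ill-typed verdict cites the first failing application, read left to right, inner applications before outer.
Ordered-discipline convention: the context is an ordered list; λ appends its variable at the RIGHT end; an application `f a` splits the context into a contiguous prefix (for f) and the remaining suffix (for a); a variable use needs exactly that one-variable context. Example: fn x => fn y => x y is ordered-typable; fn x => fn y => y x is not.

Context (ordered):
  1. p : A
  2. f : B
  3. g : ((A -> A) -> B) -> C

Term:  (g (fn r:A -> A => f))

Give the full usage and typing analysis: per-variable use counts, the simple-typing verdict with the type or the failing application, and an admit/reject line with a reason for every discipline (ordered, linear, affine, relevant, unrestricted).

use counts: p: 0; f: 1; g: 1; r (bound): 0
uses in reading order: g, f
typing: well-typed at C
ordered: ✗ — unused: p, r — weakening required
linear: ✗ — unused: p, r — weakening required
affine: ✓ — no duplicate uses among p, f, g, r
relevant: ✗ — unused: p, r — weakening required
unrestricted: ✓ — simply typable at C; W, C, E all held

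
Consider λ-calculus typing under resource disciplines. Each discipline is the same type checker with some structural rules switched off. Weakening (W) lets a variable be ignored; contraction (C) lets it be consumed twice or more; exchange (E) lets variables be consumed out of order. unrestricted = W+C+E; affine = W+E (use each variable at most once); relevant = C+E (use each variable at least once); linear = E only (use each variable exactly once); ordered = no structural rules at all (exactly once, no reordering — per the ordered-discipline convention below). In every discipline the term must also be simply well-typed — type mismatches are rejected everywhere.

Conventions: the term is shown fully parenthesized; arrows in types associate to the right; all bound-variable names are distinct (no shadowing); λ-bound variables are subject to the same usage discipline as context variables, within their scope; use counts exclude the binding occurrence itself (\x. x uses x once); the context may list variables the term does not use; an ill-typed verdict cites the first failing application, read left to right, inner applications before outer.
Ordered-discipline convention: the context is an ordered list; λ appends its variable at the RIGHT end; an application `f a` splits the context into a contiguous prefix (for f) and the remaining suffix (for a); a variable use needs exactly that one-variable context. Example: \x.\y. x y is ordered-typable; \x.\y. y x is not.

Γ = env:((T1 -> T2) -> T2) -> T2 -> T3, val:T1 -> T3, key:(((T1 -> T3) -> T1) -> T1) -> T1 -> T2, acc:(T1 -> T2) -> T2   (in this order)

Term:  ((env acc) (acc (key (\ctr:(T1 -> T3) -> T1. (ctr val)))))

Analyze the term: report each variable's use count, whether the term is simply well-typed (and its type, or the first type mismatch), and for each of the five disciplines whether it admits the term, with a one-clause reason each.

use counts: env=1, val=1, key=1, acc=2, ctr (λ-bound)=1
use order (left to right): env, acc, acc, key, ctr, val
typing: the term checks, with type T3
ordered: ✗ — uses contraction: acc ×2
linear: ✗ — uses contraction: acc ×2
affine: ✗ — uses contraction: acc ×2
relevant: ✓ — env, val, key, acc, ctr: all used, weakening unneeded
unrestricted: ✓ — well-typed at T3; no restrictions here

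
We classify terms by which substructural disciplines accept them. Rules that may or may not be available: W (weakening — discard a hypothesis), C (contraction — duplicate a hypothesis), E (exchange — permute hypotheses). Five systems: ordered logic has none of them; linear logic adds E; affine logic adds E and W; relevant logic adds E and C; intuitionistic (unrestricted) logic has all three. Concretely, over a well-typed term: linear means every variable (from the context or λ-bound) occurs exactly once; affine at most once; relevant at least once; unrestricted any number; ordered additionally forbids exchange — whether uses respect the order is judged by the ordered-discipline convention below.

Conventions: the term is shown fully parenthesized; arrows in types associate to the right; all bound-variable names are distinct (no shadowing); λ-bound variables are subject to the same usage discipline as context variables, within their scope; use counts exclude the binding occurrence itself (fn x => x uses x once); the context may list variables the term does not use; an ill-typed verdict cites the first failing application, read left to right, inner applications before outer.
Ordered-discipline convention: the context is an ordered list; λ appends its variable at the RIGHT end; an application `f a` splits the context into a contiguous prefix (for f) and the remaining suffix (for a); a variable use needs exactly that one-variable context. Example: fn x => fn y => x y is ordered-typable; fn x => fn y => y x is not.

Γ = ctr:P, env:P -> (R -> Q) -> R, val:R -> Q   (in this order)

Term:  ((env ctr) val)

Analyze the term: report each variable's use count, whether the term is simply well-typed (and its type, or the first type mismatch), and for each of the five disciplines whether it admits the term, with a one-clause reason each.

variable uses: ctr=1; env=1; val=1
use order (left to right): env, ctr, val
typing: the term checks, with type R
ordered: ✗ — no ordered split (uses run env, ctr, val)
linear: ✓ — exactly-once usage across ctr, env, val
affine: ✓ — no duplicate uses among ctr, env, val
relevant: ✓ — none of ctr, env, val goes unused
unrestricted: ✓ — typability at R is all that's needed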